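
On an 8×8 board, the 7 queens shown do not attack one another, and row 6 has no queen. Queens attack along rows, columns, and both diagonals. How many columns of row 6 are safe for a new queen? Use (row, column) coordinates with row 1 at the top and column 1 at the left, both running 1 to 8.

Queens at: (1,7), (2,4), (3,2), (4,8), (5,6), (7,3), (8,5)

(1,7) attacks row 6 at column 7 and diagonals 2.
(2,4) attacks row 6 at column 4 and diagonals 8.
(3,2) attacks row 6 at column 2 and diagonals 5.
(4,8) attacks row 6 at column 8 and diagonals 6.
(5,6) attacks row 6 at column 6 and diagonals 5, 7.
(7,3) attacks row 6 at column 3 and diagonals 2, 4.
(8,5) attacks row 6 at column 5 and diagonals 3, 7.
Attacked columns: {2, 3, 4, 5, 6, 7, 8}. Safe: {1}.

1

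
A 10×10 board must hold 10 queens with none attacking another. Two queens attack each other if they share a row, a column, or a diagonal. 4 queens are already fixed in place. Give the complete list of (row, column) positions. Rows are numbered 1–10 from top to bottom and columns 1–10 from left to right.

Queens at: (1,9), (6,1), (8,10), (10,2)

(1,9) (2,6) (3,3) (4,5) (5,8) (6,1) (7,4) (8,10) (9,7) (10,2)

Row 2: attacked by (1,9)→{8,9,10}; (6,1)→{1,5}; (8,10)→{4,10}; (10,2)→{2,10}. Safe: 3, 6, 7. Place at column 6.
Row 3: attacked by (1,9)→{7,9}; (2,6)→{5,6,7}; (6,1)→{1,4}; (8,10)→{5,10}; (10,2)→{2,9}. Safe: 3, 8. Place at column 3.
Row 4: attacked by (1,9)→{6,9}; (2,6)→{4,6,8}; (3,3)→{2,3,4}; (6,1)→{1,3}; (8,10)→{6,10}; (10,2)→{2,8}. Safe: 5, 7. Place at column 5.
Row 5: attacked by (1,9)→{5,9}; (2,6)→{3,6,9}; (3,3)→{1,3,5}; (4,5)→{4,5,6}; (6,1)→{1,2}; (8,10)→{7,10}; (10,2)→{2,7}. Safe: 8. Place at column 8.
Row 7: attacked by (1,9)→{3,9}; (2,6)→{1,6}; (3,3)→{3,7}; (4,5)→{2,5,8}; (5,8)→{6,8,10}; (6,1)→{1,2}; (8,10)→{9,10}; (10,2)→{2,5}. Safe: 4. Place at column 4.
Row 9: attacked by (1,9)→{1,9}; (2,6)→{6}; (3,3)→{3,9}; (4,5)→{5,10}; (5,8)→{4,8}; (6,1)→{1,4}; (7,4)→{2,4,6}; (8,10)→{9,10}; (10,2)→{1,2,3}. Safe: 7. Place at column 7.
Columns [9, 6, 3, 5, 8, 1, 4, 10, 7, 2], r−c [-8, -4, 0, -1, -3, 5, 3, -2, 2, 8], r+c [10, 8, 6, 9, 13, 7, 11, 18, 16, 12] are all distinct, so no two queens attack.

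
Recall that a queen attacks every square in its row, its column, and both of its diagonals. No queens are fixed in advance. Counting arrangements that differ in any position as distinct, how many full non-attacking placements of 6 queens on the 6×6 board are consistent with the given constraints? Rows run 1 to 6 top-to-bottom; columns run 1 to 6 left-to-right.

4

Branch on row 1: col 1 → 0; col 2 → 1; col 3 → 1; col 4 → 1; col 5 → 1; col 6 → 0.
Sum: 0 + 1 + 1 + 1 + 1 + 0 = 4.
(This is the classic 6-queens count.)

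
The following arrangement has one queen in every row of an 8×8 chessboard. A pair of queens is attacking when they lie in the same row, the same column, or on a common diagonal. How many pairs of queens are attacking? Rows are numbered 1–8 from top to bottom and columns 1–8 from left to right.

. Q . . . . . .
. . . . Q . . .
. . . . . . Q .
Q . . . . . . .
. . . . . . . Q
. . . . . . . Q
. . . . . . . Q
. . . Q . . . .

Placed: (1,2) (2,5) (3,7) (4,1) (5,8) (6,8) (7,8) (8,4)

Same column: (5,8)–(6,8) (column 8); (5,8)–(7,8) (column 8); (6,8)–(7,8) (column 8).
Same diagonal: (1,2)–(7,8) (|1−7| = |2−8| = 6); (2,5)–(5,8) (|2−5| = |5−8| = 3).
Total attacking pairs: 5.

5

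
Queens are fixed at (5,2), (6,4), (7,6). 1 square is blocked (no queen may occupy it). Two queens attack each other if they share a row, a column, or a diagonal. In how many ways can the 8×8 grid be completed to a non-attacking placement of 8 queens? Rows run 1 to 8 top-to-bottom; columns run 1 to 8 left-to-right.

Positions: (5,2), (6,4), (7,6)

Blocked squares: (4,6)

1

Branch on row 1: col 1 → 1; col 3 → 0; col 5 → 0; col 7 → 0; col 8 → 0.
Sum: 1 + 0 + 0 + 0 + 0 = 1.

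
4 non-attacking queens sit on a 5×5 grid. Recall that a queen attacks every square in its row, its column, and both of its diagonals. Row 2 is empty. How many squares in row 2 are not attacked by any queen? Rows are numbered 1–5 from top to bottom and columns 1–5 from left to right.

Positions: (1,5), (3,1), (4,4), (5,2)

(1,5) attacks row 2 at column 5 and diagonals 4.
(3,1) attacks row 2 at column 1 and diagonals 2.
(4,4) attacks row 2 at column 4 and diagonals 2.
(5,2) attacks row 2 at column 2 and diagonals 5.
Attacked columns: {1, 2, 4, 5}. Safe: {3}.

1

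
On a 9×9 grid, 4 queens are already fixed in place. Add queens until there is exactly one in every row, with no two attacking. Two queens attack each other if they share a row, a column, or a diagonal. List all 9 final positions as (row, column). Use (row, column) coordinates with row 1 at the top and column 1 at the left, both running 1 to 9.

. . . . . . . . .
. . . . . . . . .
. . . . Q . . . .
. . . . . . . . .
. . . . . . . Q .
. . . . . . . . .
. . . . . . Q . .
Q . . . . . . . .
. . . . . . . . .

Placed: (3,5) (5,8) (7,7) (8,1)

Row 1: attacked by (3,5)→{3,5,7}; (5,8)→{4,8}; (7,7)→{1,7}; (8,1)→{1,8}. Safe: 2, 6, 9. Place at column 2.
Row 2: attacked by (1,2)→{1,2,3}; (3,5)→{4,5,6}; (5,8)→{5,8}; (7,7)→{2,7}; (8,1)→{1,7}. Safe: 9. Place at column 9.
Row 4: attacked by (1,2)→{2,5}; (2,9)→{7,9}; (3,5)→{4,5,6}; (5,8)→{7,8,9}; (7,7)→{4,7}; (8,1)→{1,5}. Safe: 3. Place at column 3.
Row 6: attacked by (1,2)→{2,7}; (2,9)→{5,9}; (3,5)→{2,5,8}; (4,3)→{1,3,5}; (5,8)→{7,8,9}; (7,7)→{6,7,8}; (8,1)→{1,3}. Safe: 4. Place at column 4.
Row 9: attacked by (1,2)→{2}; (2,9)→{2,9}; (3,5)→{5}; (4,3)→{3,8}; (5,8)→{4,8}; (6,4)→{1,4,7}; (7,7)→{5,7,9}; (8,1)→{1,2}. Safe: 6. Place at column 6.
Columns [2, 9, 5, 3, 8, 4, 7, 1, 6], r−c [-1, -7, -2, 1, -3, 2, 0, 7, 3], r+c [3, 11, 8, 7, 13, 10, 14, 9, 15] are all distinct, so no two queens attack.

(1,2) (2,9) (3,5) (4,3) (5,8) (6,4) (7,7) (8,1) (9,6)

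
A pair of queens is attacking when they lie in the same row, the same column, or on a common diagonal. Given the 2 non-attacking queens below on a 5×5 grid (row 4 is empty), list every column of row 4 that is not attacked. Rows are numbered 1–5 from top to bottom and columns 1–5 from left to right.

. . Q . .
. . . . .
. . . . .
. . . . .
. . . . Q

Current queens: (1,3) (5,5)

(1,3) attacks row 4 at column 3.
(5,5) attacks row 4 at column 5 and diagonals 4.
Attacked columns: {3, 4, 5}. Safe: {1, 2}.

columns 1, 2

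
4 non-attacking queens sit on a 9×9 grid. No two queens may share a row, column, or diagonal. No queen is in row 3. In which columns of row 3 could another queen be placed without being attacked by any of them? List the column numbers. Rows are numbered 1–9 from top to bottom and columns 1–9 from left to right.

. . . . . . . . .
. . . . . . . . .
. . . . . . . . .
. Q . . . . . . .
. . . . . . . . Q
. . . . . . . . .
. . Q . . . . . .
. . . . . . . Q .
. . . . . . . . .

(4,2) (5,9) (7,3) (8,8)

columns 4, 5, 6

(4,2) attacks row 3 at column 2 and diagonals 1, 3.
(5,9) attacks row 3 at column 9 and diagonals 7.
(7,3) attacks row 3 at column 3 and diagonals 7.
(8,8) attacks row 3 at column 8 and diagonals 3.
Attacked columns: {1, 2, 3, 7, 8, 9}. Safe: {4, 5, 6}.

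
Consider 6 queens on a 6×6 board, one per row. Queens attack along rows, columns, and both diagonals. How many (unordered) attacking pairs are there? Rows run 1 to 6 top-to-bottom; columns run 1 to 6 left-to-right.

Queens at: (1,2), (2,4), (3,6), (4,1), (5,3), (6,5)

All columns are distinct and no two queens satisfy |Δrow| = |Δcol|, so no pair attacks.

0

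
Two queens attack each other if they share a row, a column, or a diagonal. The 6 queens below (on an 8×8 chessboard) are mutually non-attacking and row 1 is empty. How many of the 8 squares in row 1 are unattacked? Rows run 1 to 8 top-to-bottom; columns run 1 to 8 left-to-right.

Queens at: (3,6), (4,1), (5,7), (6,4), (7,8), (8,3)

1

(3,6) attacks row 1 at column 6 and diagonals 4, 8.
(4,1) attacks row 1 at column 1 and diagonals 4.
(5,7) attacks row 1 at column 7 and diagonals 3.
(6,4) attacks row 1 at column 4.
(7,8) attacks row 1 at column 8 and diagonals 2.
(8,3) attacks row 1 at column 3.
Attacked columns: {1, 2, 3, 4, 6, 7, 8}. Safe: {5}.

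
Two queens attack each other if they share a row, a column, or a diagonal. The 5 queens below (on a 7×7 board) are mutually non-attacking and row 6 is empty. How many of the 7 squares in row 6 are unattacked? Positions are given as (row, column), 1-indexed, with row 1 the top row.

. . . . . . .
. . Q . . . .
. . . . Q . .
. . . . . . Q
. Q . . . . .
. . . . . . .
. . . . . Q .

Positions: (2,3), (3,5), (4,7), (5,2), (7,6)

(2,3) attacks row 6 at column 3 and diagonals 7.
(3,5) attacks row 6 at column 5 and diagonals 2.
(4,7) attacks row 6 at column 7 and diagonals 5.
(5,2) attacks row 6 at column 2 and diagonals 1, 3.
(7,6) attacks row 6 at column 6 and diagonals 5, 7.
Attacked columns: {1, 2, 3, 5, 6, 7}. Safe: {4}.

1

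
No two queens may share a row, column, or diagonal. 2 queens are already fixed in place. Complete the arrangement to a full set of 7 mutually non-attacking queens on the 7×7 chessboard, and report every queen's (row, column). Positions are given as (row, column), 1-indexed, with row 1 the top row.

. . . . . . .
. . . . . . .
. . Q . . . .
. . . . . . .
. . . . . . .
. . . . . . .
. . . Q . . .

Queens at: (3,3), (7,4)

(1,6) (2,1) (3,3) (4,5) (5,7) (6,2) (7,4)

Row 1: attacked by (3,3)→{1,3,5}; (7,4)→{4}. Safe: 2, 6, 7. Place at column 6.
Row 2: attacked by (1,6)→{5,6,7}; (3,3)→{2,3,4}; (7,4)→{4}. Safe: 1. Place at column 1.
Row 4: attacked by (1,6)→{3,6}; (2,1)→{1,3}; (3,3)→{2,3,4}; (7,4)→{1,4,7}. Safe: 5. Place at column 5.
Row 5: attacked by (1,6)→{2,6}; (2,1)→{1,4}; (3,3)→{1,3,5}; (4,5)→{4,5,6}; (7,4)→{2,4,6}. Safe: 7. Place at column 7.
Row 6: attacked by (1,6)→{1,6}; (2,1)→{1,5}; (3,3)→{3,6}; (4,5)→{3,5,7}; (5,7)→{6,7}; (7,4)→{3,4,5}. Safe: 2. Place at column 2.
Columns [6, 1, 3, 5, 7, 2, 4], r−c [-5, 1, 0, -1, -2, 4, 3], r+c [7, 3, 6, 9, 12, 8, 11] are all distinct, so no two queens attack.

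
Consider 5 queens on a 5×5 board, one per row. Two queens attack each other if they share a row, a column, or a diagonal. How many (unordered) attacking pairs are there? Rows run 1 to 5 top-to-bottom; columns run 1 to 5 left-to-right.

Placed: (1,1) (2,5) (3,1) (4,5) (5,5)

5

Same column: (1,1)–(3,1) (column 1); (2,5)–(4,5) (column 5); (2,5)–(5,5) (column 5); (4,5)–(5,5) (column 5).
Same diagonal: (1,1)–(5,5) (|1−5| = |1−5| = 4).
Total attacking pairs: 5.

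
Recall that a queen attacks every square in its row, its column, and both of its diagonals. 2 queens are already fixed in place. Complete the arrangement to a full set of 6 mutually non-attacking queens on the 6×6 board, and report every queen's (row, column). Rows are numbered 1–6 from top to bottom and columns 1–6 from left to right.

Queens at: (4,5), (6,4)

(1,3) (2,6) (3,2) (4,5) (5,1) (6,4)

Row 1: attacked by (4,5)→{2,5}; (6,4)→{4}. Safe: 1, 3, 6. Place at column 3.
Row 2: attacked by (1,3)→{2,3,4}; (4,5)→{3,5}; (6,4)→{4}. Safe: 1, 6. Place at column 6.
Row 3: attacked by (1,3)→{1,3,5}; (2,6)→{5,6}; (4,5)→{4,5,6}; (6,4)→{1,4}. Safe: 2. Place at column 2.
Row 5: attacked by (1,3)→{3}; (2,6)→{3,6}; (3,2)→{2,4}; (4,5)→{4,5,6}; (6,4)→{3,4,5}. Safe: 1. Place at column 1.
Columns [3, 6, 2, 5, 1, 4], r−c [-2, -4, 1, -1, 4, 2], r+c [4, 8, 5, 9, 6, 10] are all distinct, so no two queens attack.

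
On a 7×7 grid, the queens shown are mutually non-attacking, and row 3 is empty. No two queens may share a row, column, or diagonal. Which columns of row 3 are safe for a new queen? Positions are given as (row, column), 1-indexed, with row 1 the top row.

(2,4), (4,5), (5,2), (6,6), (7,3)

columns 1

(2,4) attacks row 3 at column 4 and diagonals 3, 5.
(4,5) attacks row 3 at column 5 and diagonals 4, 6.
(5,2) attacks row 3 at column 2 and diagonals 4.
(6,6) attacks row 3 at column 6 and diagonals 3.
(7,3) attacks row 3 at column 3 and diagonals 7.
Attacked columns: {2, 3, 4, 5, 6, 7}. Safe: {1}.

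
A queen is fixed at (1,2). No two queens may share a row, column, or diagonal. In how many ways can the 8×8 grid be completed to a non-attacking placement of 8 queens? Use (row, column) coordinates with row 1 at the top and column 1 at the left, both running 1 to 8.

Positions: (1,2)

8

Branch on row 2: col 4 → 1; col 5 → 2; col 6 → 2; col 7 → 2; col 8 → 1.
Sum: 1 + 2 + 2 + 2 + 1 = 8.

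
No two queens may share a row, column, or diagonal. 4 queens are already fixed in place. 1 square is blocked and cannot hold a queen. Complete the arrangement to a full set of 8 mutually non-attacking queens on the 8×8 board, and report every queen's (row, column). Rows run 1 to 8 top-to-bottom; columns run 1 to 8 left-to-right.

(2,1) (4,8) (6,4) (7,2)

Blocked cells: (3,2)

(1,7) (2,1) (3,3) (4,8) (5,6) (6,4) (7,2) (8,5)

Row 1: attacked by (2,1)→{1,2}; (4,8)→{5,8}; (6,4)→{4}; (7,2)→{2,8}. Safe: 3, 6, 7. Place at column 7.
Row 3: attacked by (1,7)→{5,7}; (2,1)→{1,2}; (4,8)→{7,8}; (6,4)→{1,4,7}; (7,2)→{2,6}. Blocked: 2. Safe: 3. Place at column 3.
Row 5: attacked by (1,7)→{3,7}; (2,1)→{1,4}; (3,3)→{1,3,5}; (4,8)→{7,8}; (6,4)→{3,4,5}; (7,2)→{2,4}. Safe: 6. Place at column 6.
Row 8: attacked by (1,7)→{7}; (2,1)→{1,7}; (3,3)→{3,8}; (4,8)→{4,8}; (5,6)→{3,6}; (6,4)→{2,4,6}; (7,2)→{1,2,3}. Safe: 5. Place at column 5.
Columns [7, 1, 3, 8, 6, 4, 2, 5], r−c [-6, 1, 0, -4, -1, 2, 5, 3], r+c [8, 3, 6, 12, 11, 10, 9, 13] are all distinct, so no two queens attack.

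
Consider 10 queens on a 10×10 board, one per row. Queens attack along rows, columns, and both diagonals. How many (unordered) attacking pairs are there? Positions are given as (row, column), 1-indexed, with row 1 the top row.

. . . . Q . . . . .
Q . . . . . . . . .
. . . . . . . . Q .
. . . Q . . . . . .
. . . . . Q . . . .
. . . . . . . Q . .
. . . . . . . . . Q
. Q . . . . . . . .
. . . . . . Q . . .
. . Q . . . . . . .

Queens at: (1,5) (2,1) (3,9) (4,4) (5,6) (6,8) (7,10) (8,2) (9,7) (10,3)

0

All columns are distinct and no two queens satisfy |Δrow| = |Δcol|, so no pair attacks.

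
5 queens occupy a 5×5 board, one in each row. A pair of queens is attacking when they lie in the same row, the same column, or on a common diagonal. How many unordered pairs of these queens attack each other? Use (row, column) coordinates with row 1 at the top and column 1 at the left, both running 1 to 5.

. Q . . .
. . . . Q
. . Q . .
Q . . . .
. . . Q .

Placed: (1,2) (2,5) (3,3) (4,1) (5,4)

All columns are distinct and no two queens satisfy |Δrow| = |Δcol|, so no pair attacks.

0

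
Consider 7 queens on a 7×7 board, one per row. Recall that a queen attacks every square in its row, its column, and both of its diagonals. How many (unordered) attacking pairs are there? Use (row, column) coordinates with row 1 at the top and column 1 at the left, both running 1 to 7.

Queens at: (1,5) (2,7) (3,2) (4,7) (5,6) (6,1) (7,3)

2

Same column: (2,7)–(4,7) (column 7).
Same diagonal: (4,7)–(5,6) (|4−5| = |7−6| = 1).
Total attacking pairs: 2.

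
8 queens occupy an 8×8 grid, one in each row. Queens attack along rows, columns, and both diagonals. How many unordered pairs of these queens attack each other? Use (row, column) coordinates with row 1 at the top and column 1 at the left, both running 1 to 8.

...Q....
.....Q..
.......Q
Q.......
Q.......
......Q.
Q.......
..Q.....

Same column: (4,1)–(5,1) (column 1); (4,1)–(7,1) (column 1); (5,1)–(7,1) (column 1).
Same diagonal: (1,4)–(4,1) (|1−4| = |4−1| = 3); (2,6)–(7,1) (|2−7| = |6−1| = 5); (3,8)–(8,3) (|3−8| = |8−3| = 5).
Total attacking pairs: 6.

6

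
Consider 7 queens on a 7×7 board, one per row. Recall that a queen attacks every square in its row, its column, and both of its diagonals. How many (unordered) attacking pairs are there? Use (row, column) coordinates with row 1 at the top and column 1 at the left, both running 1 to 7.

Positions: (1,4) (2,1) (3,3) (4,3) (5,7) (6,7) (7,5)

Same column: (3,3)–(4,3) (column 3); (5,7)–(6,7) (column 7).
Same diagonal: (2,1)–(4,3) (|2−4| = |1−3| = 2); (5,7)–(7,5) (|5−7| = |7−5| = 2).
Total attacking pairs: 4.

4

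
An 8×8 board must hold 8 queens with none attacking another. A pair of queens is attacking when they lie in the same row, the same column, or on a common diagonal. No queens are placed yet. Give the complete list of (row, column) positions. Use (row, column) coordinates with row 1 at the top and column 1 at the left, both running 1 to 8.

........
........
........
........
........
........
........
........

(1,8) (2,2) (3,5) (4,3) (5,1) (6,7) (7,4) (8,6)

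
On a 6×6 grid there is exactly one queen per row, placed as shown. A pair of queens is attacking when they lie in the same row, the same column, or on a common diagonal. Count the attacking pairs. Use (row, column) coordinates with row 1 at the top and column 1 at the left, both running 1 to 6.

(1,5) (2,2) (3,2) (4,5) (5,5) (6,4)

Same column: (1,5)–(4,5) (column 5); (1,5)–(5,5) (column 5); (2,2)–(3,2) (column 2); (4,5)–(5,5) (column 5).
Same diagonal: (2,2)–(5,5) (|2−5| = |2−5| = 3); (5,5)–(6,4) (|5−6| = |5−4| = 1).
Total attacking pairs: 6.

6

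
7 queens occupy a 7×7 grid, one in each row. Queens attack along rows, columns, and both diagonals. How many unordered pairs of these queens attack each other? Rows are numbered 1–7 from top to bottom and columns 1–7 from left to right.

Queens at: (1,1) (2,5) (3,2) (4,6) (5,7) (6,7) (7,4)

2

Same column: (5,7)–(6,7) (column 7).
Same diagonal: (4,6)–(5,7) (|4−5| = |6−7| = 1).
Total attacking pairs: 2.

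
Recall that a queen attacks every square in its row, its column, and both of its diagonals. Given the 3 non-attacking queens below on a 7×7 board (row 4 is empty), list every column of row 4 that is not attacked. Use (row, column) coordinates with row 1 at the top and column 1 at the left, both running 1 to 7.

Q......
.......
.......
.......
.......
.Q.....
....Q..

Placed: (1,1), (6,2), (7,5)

(1,1) attacks row 4 at column 1 and diagonals 4.
(6,2) attacks row 4 at column 2 and diagonals 4.
(7,5) attacks row 4 at column 5 and diagonals 2.
Attacked columns: {1, 2, 4, 5}. Safe: {3, 6, 7}.

columns 3, 6, 7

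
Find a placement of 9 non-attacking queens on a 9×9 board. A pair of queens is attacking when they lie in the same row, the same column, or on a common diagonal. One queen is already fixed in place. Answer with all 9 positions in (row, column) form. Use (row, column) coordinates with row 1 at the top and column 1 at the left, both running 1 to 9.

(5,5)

(1,2) (2,6) (3,1) (4,9) (5,5) (6,8) (7,4) (8,7) (9,3)

Row 1: attacked by (5,5)→{1,5,9}. Safe: 2, 3, 4, 6, 7, 8. Place at column 2.
Row 2: attacked by (1,2)→{1,2,3}; (5,5)→{2,5,8}. Safe: 4, 6, 7, 9. Place at column 6.
Row 3: attacked by (1,2)→{2,4}; (2,6)→{5,6,7}; (5,5)→{3,5,7}. Safe: 1, 8, 9. Place at column 1.
Row 4: attacked by (1,2)→{2,5}; (2,6)→{4,6,8}; (3,1)→{1,2}; (5,5)→{4,5,6}. Safe: 3, 7, 9. Place at column 9.
Row 6: attacked by (1,2)→{2,7}; (2,6)→{2,6}; (3,1)→{1,4}; (4,9)→{7,9}; (5,5)→{4,5,6}. Safe: 3, 8. Place at column 8.
Row 7: attacked by (1,2)→{2,8}; (2,6)→{1,6}; (3,1)→{1,5}; (4,9)→{6,9}; (5,5)→{3,5,7}; (6,8)→{7,8,9}. Safe: 4. Place at column 4.
Row 8: attacked by (1,2)→{2,9}; (2,6)→{6}; (3,1)→{1,6}; (4,9)→{5,9}; (5,5)→{2,5,8}; (6,8)→{6,8}; (7,4)→{3,4,5}. Safe: 7. Place at column 7.
Row 9: attacked by (1,2)→{2}; (2,6)→{6}; (3,1)→{1,7}; (4,9)→{4,9}; (5,5)→{1,5,9}; (6,8)→{5,8}; (7,4)→{2,4,6}; (8,7)→{6,7,8}. Safe: 3. Place at column 3.
Columns [2, 6, 1, 9, 5, 8, 4, 7, 3], r−c [-1, -4, 2, -5, 0, -2, 3, 1, 6], r+c [3, 8, 4, 13, 10, 14, 11, 15, 12] are all distinct, so no two queens attack.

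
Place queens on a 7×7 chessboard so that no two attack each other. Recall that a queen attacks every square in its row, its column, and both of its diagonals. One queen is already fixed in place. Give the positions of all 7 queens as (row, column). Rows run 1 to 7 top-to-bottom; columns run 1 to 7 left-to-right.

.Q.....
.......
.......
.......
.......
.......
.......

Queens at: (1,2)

Row 2: attacked by (1,2)→{1,2,3}. Safe: 4, 5, 6, 7. Place at column 7.
Row 3: attacked by (1,2)→{2,4}; (2,7)→{6,7}. Safe: 1, 3, 5. Place at column 5.
Row 4: attacked by (1,2)→{2,5}; (2,7)→{5,7}; (3,5)→{4,5,6}. Safe: 1, 3. Place at column 3.
Row 5: attacked by (1,2)→{2,6}; (2,7)→{4,7}; (3,5)→{3,5,7}; (4,3)→{2,3,4}. Safe: 1. Place at column 1.
Row 6: attacked by (1,2)→{2,7}; (2,7)→{3,7}; (3,5)→{2,5}; (4,3)→{1,3,5}; (5,1)→{1,2}. Safe: 4, 6. Place at column 6.
Row 7: attacked by (1,2)→{2}; (2,7)→{2,7}; (3,5)→{1,5}; (4,3)→{3,6}; (5,1)→{1,3}; (6,6)→{5,6,7}. Safe: 4. Place at column 4.
Columns [2, 7, 5, 3, 1, 6, 4], r−c [-1, -5, -2, 1, 4, 0, 3], r+c [3, 9, 8, 7, 6, 12, 11] are all distinct, so no two queens attack.

(1,2) (2,7) (3,5) (4,3) (5,1) (6,6) (7,4)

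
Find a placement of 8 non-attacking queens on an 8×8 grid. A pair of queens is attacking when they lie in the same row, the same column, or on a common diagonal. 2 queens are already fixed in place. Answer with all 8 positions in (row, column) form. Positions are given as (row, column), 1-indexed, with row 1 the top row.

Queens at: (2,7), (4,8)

(1,1) (2,7) (3,5) (4,8) (5,2) (6,4) (7,6) (8,3)

Row 1: attacked by (2,7)→{6,7,8}; (4,8)→{5,8}. Safe: 1, 2, 3, 4. Place at column 1.
Row 3: attacked by (1,1)→{1,3}; (2,7)→{6,7,8}; (4,8)→{7,8}. Safe: 2, 4, 5. Place at column 5.
Row 5: attacked by (1,1)→{1,5}; (2,7)→{4,7}; (3,5)→{3,5,7}; (4,8)→{7,8}. Safe: 2, 6. Place at column 2.
Row 6: attacked by (1,1)→{1,6}; (2,7)→{3,7}; (3,5)→{2,5,8}; (4,8)→{6,8}; (5,2)→{1,2,3}. Safe: 4. Place at column 4.
Row 7: attacked by (1,1)→{1,7}; (2,7)→{2,7}; (3,5)→{1,5}; (4,8)→{5,8}; (5,2)→{2,4}; (6,4)→{3,4,5}. Safe: 6. Place at column 6.
Row 8: attacked by (1,1)→{1,8}; (2,7)→{1,7}; (3,5)→{5}; (4,8)→{4,8}; (5,2)→{2,5}; (6,4)→{2,4,6}; (7,6)→{5,6,7}. Safe: 3. Place at column 3.
Columns [1, 7, 5, 8, 2, 4, 6, 3], r−c [0, -5, -2, -4, 3, 2, 1, 5], r+c [2, 9, 8, 12, 7, 10, 13, 11] are all distinct, so no two queens attack.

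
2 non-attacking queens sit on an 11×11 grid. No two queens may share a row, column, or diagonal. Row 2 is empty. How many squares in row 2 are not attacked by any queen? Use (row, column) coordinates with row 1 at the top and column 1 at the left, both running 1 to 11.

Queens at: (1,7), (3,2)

5

(1,7) attacks row 2 at column 7 and diagonals 6, 8.
(3,2) attacks row 2 at column 2 and diagonals 1, 3.
Attacked columns: {1, 2, 3, 6, 7, 8}. Safe: {4, 5, 9, 10, 11}.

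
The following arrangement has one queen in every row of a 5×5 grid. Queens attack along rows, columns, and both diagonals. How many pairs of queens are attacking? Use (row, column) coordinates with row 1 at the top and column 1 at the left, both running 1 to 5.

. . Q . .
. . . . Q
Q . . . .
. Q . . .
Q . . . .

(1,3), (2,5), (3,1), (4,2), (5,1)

Same column: (3,1)–(5,1) (column 1).
Same diagonal: (1,3)–(3,1) (|1−3| = |3−1| = 2); (3,1)–(4,2) (|3−4| = |1−2| = 1); (4,2)–(5,1) (|4−5| = |2−1| = 1).
Total attacking pairs: 4.

4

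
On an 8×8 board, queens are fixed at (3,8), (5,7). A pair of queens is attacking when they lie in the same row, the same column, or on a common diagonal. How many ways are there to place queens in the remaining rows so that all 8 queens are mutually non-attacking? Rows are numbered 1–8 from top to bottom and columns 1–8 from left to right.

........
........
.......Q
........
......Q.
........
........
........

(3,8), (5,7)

Branch on row 1: col 1 → 1; col 2 → 0; col 4 → 2; col 5 → 1.
Sum: 1 + 0 + 2 + 1 = 4.

4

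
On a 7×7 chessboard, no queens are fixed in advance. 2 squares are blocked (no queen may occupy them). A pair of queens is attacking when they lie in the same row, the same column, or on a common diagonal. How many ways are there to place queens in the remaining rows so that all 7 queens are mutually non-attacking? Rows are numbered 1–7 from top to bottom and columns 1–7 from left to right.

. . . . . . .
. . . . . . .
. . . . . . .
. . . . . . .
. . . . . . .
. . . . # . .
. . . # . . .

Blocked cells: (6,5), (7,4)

28

Branch on row 1: col 1 → 2; col 2 → 5; col 3 → 5; col 4 → 5; col 5 → 5; col 6 → 3; col 7 → 3.
Sum: 2 + 5 + 5 + 5 + 5 + 3 + 3 = 28.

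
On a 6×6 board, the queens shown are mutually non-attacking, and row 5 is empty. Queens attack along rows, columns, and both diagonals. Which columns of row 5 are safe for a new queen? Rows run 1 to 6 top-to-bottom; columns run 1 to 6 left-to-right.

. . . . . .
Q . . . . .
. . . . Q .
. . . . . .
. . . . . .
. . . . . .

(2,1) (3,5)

(2,1) attacks row 5 at column 1 and diagonals 4.
(3,5) attacks row 5 at column 5 and diagonals 3.
Attacked columns: {1, 3, 4, 5}. Safe: {2, 6}.

columns 2, 6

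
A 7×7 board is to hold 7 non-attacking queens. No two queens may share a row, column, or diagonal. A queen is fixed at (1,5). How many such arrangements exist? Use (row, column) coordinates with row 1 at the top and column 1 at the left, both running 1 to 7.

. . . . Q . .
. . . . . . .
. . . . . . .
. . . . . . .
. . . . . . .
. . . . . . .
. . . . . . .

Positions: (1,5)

6

Branch on row 2: col 1 → 2; col 2 → 1; col 3 → 1; col 7 → 2.
Sum: 2 + 1 + 1 + 2 = 6.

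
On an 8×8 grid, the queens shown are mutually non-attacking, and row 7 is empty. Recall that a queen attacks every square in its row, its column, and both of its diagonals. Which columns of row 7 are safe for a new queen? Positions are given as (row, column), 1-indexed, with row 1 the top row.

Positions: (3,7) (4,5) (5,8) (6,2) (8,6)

columns 4

(3,7) attacks row 7 at column 7 and diagonals 3.
(4,5) attacks row 7 at column 5 and diagonals 2, 8.
(5,8) attacks row 7 at column 8 and diagonals 6.
(6,2) attacks row 7 at column 2 and diagonals 1, 3.
(8,6) attacks row 7 at column 6 and diagonals 5, 7.
Attacked columns: {1, 2, 3, 5, 6, 7, 8}. Safe: {4}.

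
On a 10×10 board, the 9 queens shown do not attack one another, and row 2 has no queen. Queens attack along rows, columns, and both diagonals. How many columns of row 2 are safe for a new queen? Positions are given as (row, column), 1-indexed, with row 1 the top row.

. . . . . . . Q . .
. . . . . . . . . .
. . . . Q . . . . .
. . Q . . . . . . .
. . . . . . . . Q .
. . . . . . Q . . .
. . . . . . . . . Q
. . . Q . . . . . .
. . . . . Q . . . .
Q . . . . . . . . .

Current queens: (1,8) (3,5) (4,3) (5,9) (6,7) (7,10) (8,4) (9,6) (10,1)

(1,8) attacks row 2 at column 8 and diagonals 7, 9.
(3,5) attacks row 2 at column 5 and diagonals 4, 6.
(4,3) attacks row 2 at column 3 and diagonals 1, 5.
(5,9) attacks row 2 at column 9 and diagonals 6.
(6,7) attacks row 2 at column 7 and diagonals 3.
(7,10) attacks row 2 at column 10 and diagonals 5.
(8,4) attacks row 2 at column 4 and diagonals 10.
(9,6) attacks row 2 at column 6.
(10,1) attacks row 2 at column 1 and diagonals 9.
Attacked columns: {1, 3, 4, 5, 6, 7, 8, 9, 10}. Safe: {2}.

1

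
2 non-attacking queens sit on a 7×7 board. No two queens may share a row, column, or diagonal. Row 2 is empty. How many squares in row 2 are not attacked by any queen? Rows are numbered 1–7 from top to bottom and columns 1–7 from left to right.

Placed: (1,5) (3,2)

1

(1,5) attacks row 2 at column 5 and diagonals 4, 6.
(3,2) attacks row 2 at column 2 and diagonals 1, 3.
Attacked columns: {1, 2, 3, 4, 5, 6}. Safe: {7}.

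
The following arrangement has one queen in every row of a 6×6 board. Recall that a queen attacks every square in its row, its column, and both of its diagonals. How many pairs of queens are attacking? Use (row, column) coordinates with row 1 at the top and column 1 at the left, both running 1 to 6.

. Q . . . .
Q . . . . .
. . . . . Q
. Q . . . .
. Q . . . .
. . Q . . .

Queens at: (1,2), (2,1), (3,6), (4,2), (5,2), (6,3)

Same column: (1,2)–(4,2) (column 2); (1,2)–(5,2) (column 2); (4,2)–(5,2) (column 2).
Same diagonal: (1,2)–(2,1) (|1−2| = |2−1| = 1); (3,6)–(6,3) (|3−6| = |6−3| = 3); (5,2)–(6,3) (|5−6| = |2−3| = 1).
Total attacking pairs: 6.

6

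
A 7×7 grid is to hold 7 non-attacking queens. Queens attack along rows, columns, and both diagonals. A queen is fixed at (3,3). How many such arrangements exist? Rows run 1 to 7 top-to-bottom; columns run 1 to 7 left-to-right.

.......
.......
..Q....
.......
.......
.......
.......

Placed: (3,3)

6

Branch on row 1: col 2 → 2; col 4 → 2; col 6 → 1; col 7 → 1.
Sum: 2 + 2 + 1 + 1 = 6.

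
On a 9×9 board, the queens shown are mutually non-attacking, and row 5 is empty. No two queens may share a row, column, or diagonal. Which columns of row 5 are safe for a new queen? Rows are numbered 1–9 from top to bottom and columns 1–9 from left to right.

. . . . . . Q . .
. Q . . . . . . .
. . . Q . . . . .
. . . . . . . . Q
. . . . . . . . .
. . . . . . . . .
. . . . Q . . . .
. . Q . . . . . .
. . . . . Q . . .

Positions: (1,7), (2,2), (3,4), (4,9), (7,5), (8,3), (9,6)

(1,7) attacks row 5 at column 7 and diagonals 3.
(2,2) attacks row 5 at column 2 and diagonals 5.
(3,4) attacks row 5 at column 4 and diagonals 2, 6.
(4,9) attacks row 5 at column 9 and diagonals 8.
(7,5) attacks row 5 at column 5 and diagonals 3, 7.
(8,3) attacks row 5 at column 3 and diagonals 6.
(9,6) attacks row 5 at column 6 and diagonals 2.
Attacked columns: {2, 3, 4, 5, 6, 7, 8, 9}. Safe: {1}.

columns 1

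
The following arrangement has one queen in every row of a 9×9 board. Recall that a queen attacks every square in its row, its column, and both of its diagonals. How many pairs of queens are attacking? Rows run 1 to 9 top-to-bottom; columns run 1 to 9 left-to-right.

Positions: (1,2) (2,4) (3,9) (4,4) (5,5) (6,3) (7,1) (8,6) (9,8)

Same column: (2,4)–(4,4) (column 4).
Same diagonal: (4,4)–(5,5) (|4−5| = |4−5| = 1); (4,4)–(7,1) (|4−7| = |4−1| = 3).
Total attacking pairs: 3.

3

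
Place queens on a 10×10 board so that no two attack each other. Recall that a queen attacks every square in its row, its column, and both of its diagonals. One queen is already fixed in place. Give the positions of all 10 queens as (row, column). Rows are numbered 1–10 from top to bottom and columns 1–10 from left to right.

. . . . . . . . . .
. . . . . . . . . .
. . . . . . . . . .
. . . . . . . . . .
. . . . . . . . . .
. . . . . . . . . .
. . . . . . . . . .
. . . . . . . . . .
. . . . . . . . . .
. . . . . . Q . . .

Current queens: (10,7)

Row 1: attacked by (10,7)→{7}. Safe: 1, 2, 3, 4, 5, 6, 8, 9, 10. Place at column 3.
Row 2: attacked by (1,3)→{2,3,4}; (10,7)→{7}. Safe: 1, 5, 6, 8, 9, 10. Place at column 1.
Row 3: attacked by (1,3)→{1,3,5}; (2,1)→{1,2}; (10,7)→{7}. Safe: 4, 6, 8, 9, 10. Place at column 6.
Row 4: attacked by (1,3)→{3,6}; (2,1)→{1,3}; (3,6)→{5,6,7}; (10,7)→{1,7}. Safe: 2, 4, 8, 9, 10. Place at column 9.
Row 5: attacked by (1,3)→{3,7}; (2,1)→{1,4}; (3,6)→{4,6,8}; (4,9)→{8,9,10}; (10,7)→{2,7}. Safe: 5. Place at column 5.
Row 6: attacked by (1,3)→{3,8}; (2,1)→{1,5}; (3,6)→{3,6,9}; (4,9)→{7,9}; (5,5)→{4,5,6}; (10,7)→{3,7}. Safe: 2, 10. Place at column 10.
Row 7: attacked by (1,3)→{3,9}; (2,1)→{1,6}; (3,6)→{2,6,10}; (4,9)→{6,9}; (5,5)→{3,5,7}; (6,10)→{9,10}; (10,7)→{4,7,10}. Safe: 8. Place at column 8.
Row 8: attacked by (1,3)→{3,10}; (2,1)→{1,7}; (3,6)→{1,6}; (4,9)→{5,9}; (5,5)→{2,5,8}; (6,10)→{8,10}; (7,8)→{7,8,9}; (10,7)→{5,7,9}. Safe: 4. Place at column 4.
Row 9: attacked by (1,3)→{3}; (2,1)→{1,8}; (3,6)→{6}; (4,9)→{4,9}; (5,5)→{1,5,9}; (6,10)→{7,10}; (7,8)→{6,8,10}; (8,4)→{3,4,5}; (10,7)→{6,7,8}. Safe: 2. Place at column 2.
Columns [3, 1, 6, 9, 5, 10, 8, 4, 2, 7], r−c [-2, 1, -3, -5, 0, -4, -1, 4, 7, 3], r+c [4, 3, 9, 13, 10, 16, 15, 12, 11, 17] are all distinct, so no two queens attack.

(1,3) (2,1) (3,6) (4,9) (5,5) (6,10) (7,8) (8,4) (9,2) (10,7)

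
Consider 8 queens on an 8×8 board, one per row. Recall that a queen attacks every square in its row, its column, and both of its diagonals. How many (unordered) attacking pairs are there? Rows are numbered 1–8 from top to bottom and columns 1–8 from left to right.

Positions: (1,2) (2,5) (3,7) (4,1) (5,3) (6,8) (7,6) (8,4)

0

All columns are distinct and no two queens satisfy |Δrow| = |Δcol|, so no pair attacks.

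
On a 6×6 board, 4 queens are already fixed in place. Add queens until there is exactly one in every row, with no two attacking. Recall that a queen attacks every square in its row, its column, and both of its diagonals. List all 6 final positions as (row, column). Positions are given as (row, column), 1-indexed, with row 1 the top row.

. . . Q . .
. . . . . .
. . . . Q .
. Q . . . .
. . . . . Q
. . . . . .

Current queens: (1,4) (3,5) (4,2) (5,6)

(1,4) (2,1) (3,5) (4,2) (5,6) (6,3)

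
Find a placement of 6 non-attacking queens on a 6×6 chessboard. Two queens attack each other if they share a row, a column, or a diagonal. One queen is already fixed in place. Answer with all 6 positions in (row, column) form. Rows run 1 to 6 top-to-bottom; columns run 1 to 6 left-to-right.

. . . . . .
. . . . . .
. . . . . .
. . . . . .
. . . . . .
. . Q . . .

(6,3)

(1,4) (2,1) (3,5) (4,2) (5,6) (6,3)

Row 1: attacked by (6,3)→{3}. Safe: 1, 2, 4, 5, 6. Place at column 4.
Row 2: attacked by (1,4)→{3,4,5}; (6,3)→{3}. Safe: 1, 2, 6. Place at column 1.
Row 3: attacked by (1,4)→{2,4,6}; (2,1)→{1,2}; (6,3)→{3,6}. Safe: 5. Place at column 5.
Row 4: attacked by (1,4)→{1,4}; (2,1)→{1,3}; (3,5)→{4,5,6}; (6,3)→{1,3,5}. Safe: 2. Place at column 2.
Row 5: attacked by (1,4)→{4}; (2,1)→{1,4}; (3,5)→{3,5}; (4,2)→{1,2,3}; (6,3)→{2,3,4}. Safe: 6. Place at column 6.
Columns [4, 1, 5, 2, 6, 3], r−c [-3, 1, -2, 2, -1, 3], r+c [5, 3, 8, 6, 11, 9] are all distinct, so no two queens attack.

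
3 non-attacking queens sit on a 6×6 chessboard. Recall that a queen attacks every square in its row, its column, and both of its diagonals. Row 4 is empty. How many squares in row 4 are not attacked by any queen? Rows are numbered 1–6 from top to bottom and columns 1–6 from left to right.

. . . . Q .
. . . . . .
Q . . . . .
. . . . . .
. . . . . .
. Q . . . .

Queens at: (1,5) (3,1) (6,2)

2

(1,5) attacks row 4 at column 5 and diagonals 2.
(3,1) attacks row 4 at column 1 and diagonals 2.
(6,2) attacks row 4 at column 2 and diagonals 4.
Attacked columns: {1, 2, 4, 5}. Safe: {3, 6}.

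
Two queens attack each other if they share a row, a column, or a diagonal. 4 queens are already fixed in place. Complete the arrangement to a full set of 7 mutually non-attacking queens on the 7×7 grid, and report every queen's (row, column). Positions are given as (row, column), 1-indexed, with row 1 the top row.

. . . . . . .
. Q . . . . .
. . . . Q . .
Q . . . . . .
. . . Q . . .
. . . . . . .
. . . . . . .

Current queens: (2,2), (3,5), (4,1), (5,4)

(1,6) (2,2) (3,5) (4,1) (5,4) (6,7) (7,3)

Row 1: attacked by (2,2)→{1,2,3}; (3,5)→{3,5,7}; (4,1)→{1,4}; (5,4)→{4}. Safe: 6. Place at column 6.
Row 6: attacked by (1,6)→{1,6}; (2,2)→{2,6}; (3,5)→{2,5}; (4,1)→{1,3}; (5,4)→{3,4,5}. Safe: 7. Place at column 7.
Row 7: attacked by (1,6)→{6}; (2,2)→{2,7}; (3,5)→{1,5}; (4,1)→{1,4}; (5,4)→{2,4,6}; (6,7)→{6,7}. Safe: 3. Place at column 3.
Columns [6, 2, 5, 1, 4, 7, 3], r−c [-5, 0, -2, 3, 1, -1, 4], r+c [7, 4, 8, 5, 9, 13, 10] are all distinct, so no two queens attack.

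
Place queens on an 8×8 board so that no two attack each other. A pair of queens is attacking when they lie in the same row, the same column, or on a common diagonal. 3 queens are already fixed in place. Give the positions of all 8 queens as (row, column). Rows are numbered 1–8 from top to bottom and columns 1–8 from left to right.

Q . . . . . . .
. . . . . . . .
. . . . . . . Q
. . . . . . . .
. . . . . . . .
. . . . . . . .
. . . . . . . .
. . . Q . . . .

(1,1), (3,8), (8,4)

Row 2: attacked by (1,1)→{1,2}; (3,8)→{7,8}; (8,4)→{4}. Safe: 3, 5, 6. Place at column 5.
Row 4: attacked by (1,1)→{1,4}; (2,5)→{3,5,7}; (3,8)→{7,8}; (8,4)→{4,8}. Safe: 2, 6. Place at column 6.
Row 5: attacked by (1,1)→{1,5}; (2,5)→{2,5,8}; (3,8)→{6,8}; (4,6)→{5,6,7}; (8,4)→{1,4,7}. Safe: 3. Place at column 3.
Row 6: attacked by (1,1)→{1,6}; (2,5)→{1,5}; (3,8)→{5,8}; (4,6)→{4,6,8}; (5,3)→{2,3,4}; (8,4)→{2,4,6}. Safe: 7. Place at column 7.
Row 7: attacked by (1,1)→{1,7}; (2,5)→{5}; (3,8)→{4,8}; (4,6)→{3,6}; (5,3)→{1,3,5}; (6,7)→{6,7,8}; (8,4)→{3,4,5}. Safe: 2. Place at column 2.
Columns [1, 5, 8, 6, 3, 7, 2, 4], r−c [0, -3, -5, -2, 2, -1, 5, 4], r+c [2, 7, 11, 10, 8, 13, 9, 12] are all distinct, so no two queens attack.

(1,1) (2,5) (3,8) (4,6) (5,3) (6,7) (7,2) (8,4)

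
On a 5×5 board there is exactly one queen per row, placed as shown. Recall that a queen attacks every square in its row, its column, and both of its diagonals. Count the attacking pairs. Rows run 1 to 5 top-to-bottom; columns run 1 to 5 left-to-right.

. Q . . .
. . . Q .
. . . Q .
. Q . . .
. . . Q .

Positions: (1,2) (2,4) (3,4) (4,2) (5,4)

Same column: (1,2)–(4,2) (column 2); (2,4)–(3,4) (column 4); (2,4)–(5,4) (column 4); (3,4)–(5,4) (column 4).
Same diagonal: (1,2)–(3,4) (|1−3| = |2−4| = 2); (2,4)–(4,2) (|2−4| = |4−2| = 2).
Total attacking pairs: 6.

6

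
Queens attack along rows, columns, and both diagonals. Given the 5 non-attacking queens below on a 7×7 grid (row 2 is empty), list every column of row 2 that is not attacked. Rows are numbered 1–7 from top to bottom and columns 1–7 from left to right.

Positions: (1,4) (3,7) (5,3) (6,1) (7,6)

(1,4) attacks row 2 at column 4 and diagonals 3, 5.
(3,7) attacks row 2 at column 7 and diagonals 6.
(5,3) attacks row 2 at column 3 and diagonals 6.
(6,1) attacks row 2 at column 1 and diagonals 5.
(7,6) attacks row 2 at column 6 and diagonals 1.
Attacked columns: {1, 3, 4, 5, 6, 7}. Safe: {2}.

columns 2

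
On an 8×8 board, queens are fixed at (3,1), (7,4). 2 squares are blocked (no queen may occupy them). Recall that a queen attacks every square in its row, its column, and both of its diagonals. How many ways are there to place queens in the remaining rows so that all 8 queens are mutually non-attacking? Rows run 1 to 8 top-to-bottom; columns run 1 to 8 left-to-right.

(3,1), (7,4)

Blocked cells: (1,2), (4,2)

3

Branch on row 1: col 5 → 2; col 6 → 1; col 7 → 0; col 8 → 0.
Sum: 2 + 1 + 0 + 0 = 3.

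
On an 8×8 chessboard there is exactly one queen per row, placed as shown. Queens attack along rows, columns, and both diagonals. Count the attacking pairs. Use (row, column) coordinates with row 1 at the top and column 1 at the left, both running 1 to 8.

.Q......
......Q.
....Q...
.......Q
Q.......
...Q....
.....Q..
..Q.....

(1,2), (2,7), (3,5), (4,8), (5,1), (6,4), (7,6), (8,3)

0

All columns are distinct and no two queens satisfy |Δrow| = |Δcol|, so no pair attacks.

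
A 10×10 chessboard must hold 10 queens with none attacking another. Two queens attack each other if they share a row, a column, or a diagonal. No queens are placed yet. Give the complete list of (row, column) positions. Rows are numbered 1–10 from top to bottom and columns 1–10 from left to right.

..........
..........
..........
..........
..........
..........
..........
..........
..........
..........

(1,10) (2,3) (3,5) (4,2) (5,8) (6,1) (7,7) (8,4) (9,6) (10,9)

Row 1: Safe: 1, 2, 3, 4, 5, 6, 7, 8, 9, 10. Place at column 10.
Row 2: attacked by (1,10)→{9,10}. Safe: 1, 2, 3, 4, 5, 6, 7, 8. Place at column 3.
Row 3: attacked by (1,10)→{8,10}; (2,3)→{2,3,4}. Safe: 1, 5, 6, 7, 9. Place at column 5.
Row 4: attacked by (1,10)→{7,10}; (2,3)→{1,3,5}; (3,5)→{4,5,6}. Safe: 2, 8, 9. Place at column 2.
Row 5: attacked by (1,10)→{6,10}; (2,3)→{3,6}; (3,5)→{3,5,7}; (4,2)→{1,2,3}. Safe: 4, 8, 9. Place at column 8.
Row 6: attacked by (1,10)→{5,10}; (2,3)→{3,7}; (3,5)→{2,5,8}; (4,2)→{2,4}; (5,8)→{7,8,9}. Safe: 1, 6. Place at column 1.
Row 7: attacked by (1,10)→{4,10}; (2,3)→{3,8}; (3,5)→{1,5,9}; (4,2)→{2,5}; (5,8)→{6,8,10}; (6,1)→{1,2}. Safe: 7. Place at column 7.
Row 8: attacked by (1,10)→{3,10}; (2,3)→{3,9}; (3,5)→{5,10}; (4,2)→{2,6}; (5,8)→{5,8}; (6,1)→{1,3}; (7,7)→{6,7,8}. Safe: 4. Place at column 4.
Row 9: attacked by (1,10)→{2,10}; (2,3)→{3,10}; (3,5)→{5}; (4,2)→{2,7}; (5,8)→{4,8}; (6,1)→{1,4}; (7,7)→{5,7,9}; (8,4)→{3,4,5}. Safe: 6. Place at column 6.
Row 10: attacked by (1,10)→{1,10}; (2,3)→{3}; (3,5)→{5}; (4,2)→{2,8}; (5,8)→{3,8}; (6,1)→{1,5}; (7,7)→{4,7,10}; (8,4)→{2,4,6}; (9,6)→{5,6,7}. Safe: 9. Place at column 9.
Columns [10, 3, 5, 2, 8, 1, 7, 4, 6, 9], r−c [-9, -1, -2, 2, -3, 5, 0, 4, 3, 1], r+c [11, 5, 8, 6, 13, 7, 14, 12, 15, 19] are all distinct, so no two queens attack.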